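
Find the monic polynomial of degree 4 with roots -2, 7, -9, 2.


A monic polynomial with roots -2, 7, -9, 2 is:
p(x) = (x + 2)(x - 7)(x + 9)(x - 2)
After multiplying by (x + 2): x + 2
After multiplying by (x - 7): x^2 - 5x - 14
After multiplying by (x + 9): x^3 + 4x^2 - 59x - 126
After multiplying by (x - 2): x^4 + 2x^3 - 67x^2 - 8x + 252

x^4 + 2x^3 - 67x^2 - 8x + 252


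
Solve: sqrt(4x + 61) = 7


Square both sides: 4x + 61 = 7^2 = 49
4x = 49 - 61 = -12
x = -3
Check: sqrt(4*(-3) + 61) = sqrt(49) = 7 ✓

x = -3


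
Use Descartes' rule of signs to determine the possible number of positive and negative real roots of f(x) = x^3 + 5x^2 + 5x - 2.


Descartes' rule of signs:

For positive roots, count sign changes in f(x) = x^3 + 5x^2 + 5x - 2:
Signs of coefficients: +, +, +, -
Number of sign changes: 1
Possible positive real roots: 1

For negative roots, examine f(-x) = -x^3 + 5x^2 - 5x - 2:
Signs of coefficients: -, +, -, -
Number of sign changes: 2
Possible negative real roots: 2, 0

Positive roots: 1; Negative roots: 2 or 0


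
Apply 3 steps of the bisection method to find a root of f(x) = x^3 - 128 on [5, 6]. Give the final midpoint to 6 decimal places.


f(x) = x^3 - 128
f(5) = -3 < 0
f(6) = 88 > 0

Step 1: midpoint = (5.000000 + 6.000000)/2 = 5.500000
  f(5.500000) = 38.375000
  f(mid) > 0, so root is in [5.000000, 5.500000]

Step 2: midpoint = (5.000000 + 5.500000)/2 = 5.250000
  f(5.250000) = 16.703125
  f(mid) > 0, so root is in [5.000000, 5.250000]

Step 3: midpoint = (5.000000 + 5.250000)/2 = 5.125000
  f(5.125000) = 6.611328
  f(mid) > 0, so root is in [5.000000, 5.125000]

midpoint = 5.125000


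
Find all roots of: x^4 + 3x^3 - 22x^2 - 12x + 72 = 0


Let p(x) = x^4 + 3x^3 - 22x^2 - 12x + 72. By the rational root theorem (leading coefficient 1), any rational root is an integer divisor of 72: try ±1, ±2, ... in turn.
Test x = 1: value = 42 ≠ 0.
Test x = -1: value = 60 ≠ 0.
Test x = 2: value = 0 ✓, so (x - 2) is a factor.
Synthetic division by (x - 2): bring down 1; 1(2) + 3 = 5; 5(2) - 22 = -12; (-12)(2) - 12 = -36; (-36)(2) + 72 = 0 → quotient x^3 + 5x^2 - 12x - 36, remainder 0.
Continue with the quotient x^3 + 5x^2 - 12x - 36 (candidates must divide 36; re-test x = 2 first in case it repeats).
Test x = 2: value = -32 ≠ 0.
Test x = -2: value = 0 ✓, so (x + 2) is a factor.
Synthetic division by (x + 2): bring down 1; 1(-2) + 5 = 3; 3(-2) - 12 = -18; (-18)(-2) - 36 = 0 → quotient x^2 + 3x - 18, remainder 0.
Solve the quadratic x^2 + 3x - 18 = 0: discriminant = 3^2 - 4(1)(-18) = 9 + 72 = 81.
sqrt(81) = 9, so x = (-3 ± 9)/2: x = 3 or x = -6.
Collecting all roots found:

x = -6, x = -2, x = 2, x = 3


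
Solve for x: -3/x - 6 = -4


Subtract -6 from both sides: -3/x = 2
Multiply both sides by x: -3 = 2 * x
Divide by 2: x = -3/2

x = -3/2


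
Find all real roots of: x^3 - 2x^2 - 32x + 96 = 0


Let p(x) = x^3 - 2x^2 - 32x + 96. By the rational root theorem (leading coefficient 1), any rational root is an integer divisor of 96: try ±1, ±2, ... in turn.
Test x = 1: value = 63 ≠ 0.
Test x = -1: value = 125 ≠ 0.
Test x = 2: value = 32 ≠ 0.
Test x = -2: value = 144 ≠ 0.
Test x = 3: value = 9 ≠ 0.
Test x = -3: value = 147 ≠ 0.
Test x = 4: value = 0 ✓, so (x - 4) is a factor.
Synthetic division by (x - 4): bring down 1; 1(4) - 2 = 2; 2(4) - 32 = -24; (-24)(4) + 96 = 0 → quotient x^2 + 2x - 24, remainder 0.
Solve the quadratic x^2 + 2x - 24 = 0: discriminant = 2^2 - 4(1)(-24) = 4 + 96 = 100.
sqrt(100) = 10, so x = (-2 ± 10)/2: x = 4 or x = -6.

x = -6, x = 4 (multiplicity 2)


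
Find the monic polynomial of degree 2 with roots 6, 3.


A monic polynomial with roots 6, 3 is:
p(x) = (x - 6)(x - 3)
After multiplying by (x - 6): x - 6
After multiplying by (x - 3): x^2 - 9x + 18

x^2 - 9x + 18


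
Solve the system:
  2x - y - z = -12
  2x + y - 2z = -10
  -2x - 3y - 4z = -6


Using Cramer's rule. Expand each determinant along the first row.
D  = 2*[1*(-4) - (-2)*(-3)] - (-1)*[2*(-4) - (-2)*(-2)] + (-1)*[2*(-3) - 1*(-2)]
  = 2*(-10) - (-1)*(-12) + (-1)*(-4) = -28
Dx = (-12)*[1*(-4) - (-2)*(-3)] - (-1)*[(-10)*(-4) - (-2)*(-6)] + (-1)*[(-10)*(-3) - 1*(-6)]
  = (-12)*(-10) - (-1)*(28) + (-1)*(36) = 112
Dy = 2*[(-10)*(-4) - (-2)*(-6)] - (-12)*[2*(-4) - (-2)*(-2)] + (-1)*[2*(-6) - (-10)*(-2)]
  = 2*(28) - (-12)*(-12) + (-1)*(-32) = -56
Dz = 2*[1*(-6) - (-10)*(-3)] - (-1)*[2*(-6) - (-10)*(-2)] + (-12)*[2*(-3) - 1*(-2)]
  = 2*(-36) - (-1)*(-32) + (-12)*(-4) = -56
x = Dx/D = 112/-28 = -4, y = Dy/D = -56/-28 = 2, z = Dz/D = -56/-28 = 2
Check eq1: (2)(-4) + (-1)(2) + (-1)(2) = -12 = -12 ✓
Check eq2: (2)(-4) + (1)(2) + (-2)(2) = -10 = -10 ✓
Check eq3: (-2)(-4) + (-3)(2) + (-4)(2) = -6 = -6 ✓

x = -4, y = 2, z = 2


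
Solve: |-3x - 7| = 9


An absolute value equation |expr| = 9 gives two cases:
Case 1: -3x - 7 = 9
  -3x = 16, so x = -16/3
Case 2: -3x - 7 = -9
  -3x = -2, so x = 2/3

x = -16/3, x = 2/3


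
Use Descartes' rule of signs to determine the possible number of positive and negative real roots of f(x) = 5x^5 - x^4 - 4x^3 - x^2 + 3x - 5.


Descartes' rule of signs:

For positive roots, count sign changes in f(x) = 5x^5 - x^4 - 4x^3 - x^2 + 3x - 5:
Signs of coefficients: +, -, -, -, +, -
Number of sign changes: 3
Possible positive real roots: 3, 1

For negative roots, examine f(-x) = -5x^5 - x^4 + 4x^3 - x^2 - 3x - 5:
Signs of coefficients: -, -, +, -, -, -
Number of sign changes: 2
Possible negative real roots: 2, 0

Positive roots: 3 or 1; Negative roots: 2 or 0


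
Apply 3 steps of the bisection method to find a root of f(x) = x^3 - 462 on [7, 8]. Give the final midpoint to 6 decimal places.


f(x) = x^3 - 462
f(7) = -119 < 0
f(8) = 50 > 0

Step 1: midpoint = (7.000000 + 8.000000)/2 = 7.500000
  f(7.500000) = -40.125000
  f(mid) < 0, so root is in [7.500000, 8.000000]

Step 2: midpoint = (7.500000 + 8.000000)/2 = 7.750000
  f(7.750000) = 3.484375
  f(mid) > 0, so root is in [7.500000, 7.750000]

Step 3: midpoint = (7.500000 + 7.750000)/2 = 7.625000
  f(7.625000) = -18.677734
  f(mid) < 0, so root is in [7.625000, 7.750000]

midpoint = 7.625000


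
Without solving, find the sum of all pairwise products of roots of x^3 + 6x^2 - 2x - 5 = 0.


By Vieta's formulas for x^3 + bx^2 + cx + d = 0:
  r1 + r2 + r3 = -b/a = -6
  r1*r2 + r1*r3 + r2*r3 = c/a = -2
  r1*r2*r3 = -d/a = 5


Sum of pairwise products = -2


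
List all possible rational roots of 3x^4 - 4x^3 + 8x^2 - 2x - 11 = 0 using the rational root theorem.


Rational root theorem: possible roots are ±p/q where:
  p divides the constant term (-11): p ∈ {1, 11}
  q divides the leading coefficient (3): q ∈ {1, 3}

All possible rational roots: -11, -11/3, -1, -1/3, 1/3, 1, 11/3, 11

-11, -11/3, -1, -1/3, 1/3, 1, 11/3, 11


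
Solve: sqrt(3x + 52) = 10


Square both sides: 3x + 52 = 10^2 = 100
3x = 100 - 52 = 48
x = 16
Check: sqrt(3*16 + 52) = sqrt(100) = 10 ✓

x = 16


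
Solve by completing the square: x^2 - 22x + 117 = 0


Start: x^2 - 22x + 117 = 0
Move constant: x^2 - 22x = -117
Half of -22 is -11, squared is 121
Add 121 to both sides: x^2 - 22x + 121 = 4
(x - 11)^2 = 4
x - 11 = ±2
x = 11 + 2 = 13 or x = 11 - 2 = 9

x = 9, x = 13


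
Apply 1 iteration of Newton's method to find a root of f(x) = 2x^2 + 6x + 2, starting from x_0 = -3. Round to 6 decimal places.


Newton's method: x_(n+1) = x_n - f(x_n)/f'(x_n)
f(x) = 2x^2 + 6x + 2
f'(x) = 4x + 6

Iteration 1:
  f(-3.000000) = 2.000000
  f'(-3.000000) = -6.000000
  x_1 = -3.000000 - (2.000000)/(-6.000000) = -2.666667

x_1 = -2.666667


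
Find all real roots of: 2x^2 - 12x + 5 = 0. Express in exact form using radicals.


Using the quadratic formula: x = (-b ± sqrt(b^2 - 4ac)) / (2a)
Here a = 2, b = -12, c = 5
Discriminant = b^2 - 4ac = (-12)^2 - 4(2)(5) = 144 - 40 = 104
Since discriminant = 104 > 0, there are two real roots.
x = (12 ± 2*sqrt(26)) / 4
Simplifying: x = (6 ± sqrt(26)) / 2
Numerically: x ≈ 5.5495 or x ≈ 0.4505

x = (6 + sqrt(26)) / 2 or x = (6 - sqrt(26)) / 2


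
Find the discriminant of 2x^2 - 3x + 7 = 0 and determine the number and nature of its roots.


For ax^2 + bx + c = 0, discriminant D = b^2 - 4ac
Here a = 2, b = -3, c = 7
D = (-3)^2 - 4(2)(7) = 9 - 56 = -47

D = -47 < 0
The equation has no real roots (2 complex conjugate roots).

Discriminant = -47, no real roots (2 complex conjugate roots)


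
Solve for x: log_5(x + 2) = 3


Convert to exponential form: x + 2 = 5^3 = 125
x = 125 - 2 = 123
Check: log_5(123 + 2) = log_5(125) = log_5(125) = 3 ✓

x = 123


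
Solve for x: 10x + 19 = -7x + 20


Starting with: 10x + 19 = -7x + 20
Move all x terms to left: (10 + 7)x = 20 - 19
Simplify: 17x = 1
Divide both sides by 17: x = 1/17

x = 1/17


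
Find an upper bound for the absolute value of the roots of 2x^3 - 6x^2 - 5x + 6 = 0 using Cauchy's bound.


Cauchy's bound: all roots r satisfy |r| <= 1 + max(|a_i/a_n|) for i = 0,...,n-1
where a_n is the leading coefficient.

Coefficients: [2, -6, -5, 6]
Leading coefficient a_n = 2
Ratios |a_i/a_n|: 3, 5/2, 3
Maximum ratio: 3
Cauchy's bound: |r| <= 1 + 3 = 4

Upper bound = 4


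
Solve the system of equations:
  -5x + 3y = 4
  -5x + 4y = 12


Using Cramer's rule:
Determinant D = (-5)(4) - (-5)(3) = -20 + 15 = -5
Dx = (4)(4) - (12)(3) = 16 - 36 = -20
Dy = (-5)(12) - (-5)(4) = -60 + 20 = -40
x = Dx/D = -20/-5 = 4
y = Dy/D = -40/-5 = 8

x = 4, y = 8


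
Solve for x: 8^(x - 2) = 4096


Express both sides with the same base.
4096 = 8^4
Since the bases match, equate exponents: x - 2 = 4
So x = 4 - (-2) = 6

x = 6


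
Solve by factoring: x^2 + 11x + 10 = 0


We need two numbers that multiply to 10 and add to 11.
Those numbers are 1 and 10 (since 1 * 10 = 10 and 1 + 10 = 11).
So x^2 + 11x + 10 = (x + 1)(x + 10) = 0
Setting each factor to zero: x = -1 or x = -10

x = -10, x = -1


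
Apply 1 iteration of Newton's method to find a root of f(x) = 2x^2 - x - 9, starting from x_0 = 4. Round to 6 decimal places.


Newton's method: x_(n+1) = x_n - f(x_n)/f'(x_n)
f(x) = 2x^2 - x - 9
f'(x) = 4x - 1

Iteration 1:
  f(4.000000) = 19.000000
  f'(4.000000) = 15.000000
  x_1 = 4.000000 - (19.000000)/(15.000000) = 2.733333

x_1 = 2.733333


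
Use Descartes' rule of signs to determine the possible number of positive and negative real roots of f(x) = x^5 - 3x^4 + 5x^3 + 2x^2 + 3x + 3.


Descartes' rule of signs:

For positive roots, count sign changes in f(x) = x^5 - 3x^4 + 5x^3 + 2x^2 + 3x + 3:
Signs of coefficients: +, -, +, +, +, +
Number of sign changes: 2
Possible positive real roots: 2, 0

For negative roots, examine f(-x) = -x^5 - 3x^4 - 5x^3 + 2x^2 - 3x + 3:
Signs of coefficients: -, -, -, +, -, +
Number of sign changes: 3
Possible negative real roots: 3, 1

Positive roots: 2 or 0; Negative roots: 3 or 1


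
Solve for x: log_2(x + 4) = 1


Convert to exponential form: x + 4 = 2^1 = 2
x = 2 - 4 = -2
Check: log_2(-2 + 4) = log_2(2) = log_2(2) = 1 ✓

x = -2


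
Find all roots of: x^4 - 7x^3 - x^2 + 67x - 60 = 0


Let p(x) = x^4 - 7x^3 - x^2 + 67x - 60. By the rational root theorem (leading coefficient 1), any rational root is an integer divisor of 60: try ±1, ±2, ... in turn.
Test x = 1: value = 0 ✓, so (x - 1) is a factor.
Synthetic division by (x - 1): bring down 1; 1(1) - 7 = -6; (-6)(1) - 1 = -7; (-7)(1) + 67 = 60; 60(1) - 60 = 0 → quotient x^3 - 6x^2 - 7x + 60, remainder 0.
Continue with the quotient x^3 - 6x^2 - 7x + 60 (candidates must divide 60; re-test x = 1 first in case it repeats).
Test x = 1: value = 48 ≠ 0.
Test x = -1: value = 60 ≠ 0.
Test x = 2: value = 30 ≠ 0.
Test x = -2: value = 42 ≠ 0.
Test x = 3: value = 12 ≠ 0.
Test x = -3: value = 0 ✓, so (x + 3) is a factor.
Synthetic division by (x + 3): bring down 1; 1(-3) - 6 = -9; (-9)(-3) - 7 = 20; 20(-3) + 60 = 0 → quotient x^2 - 9x + 20, remainder 0.
Solve the quadratic x^2 - 9x + 20 = 0: discriminant = (-9)^2 - 4(1)(20) = 81 - 80 = 1.
sqrt(1) = 1, so x = (9 ± 1)/2: x = 5 or x = 4.
Collecting all roots found:

x = -3, x = 1, x = 4, x = 5


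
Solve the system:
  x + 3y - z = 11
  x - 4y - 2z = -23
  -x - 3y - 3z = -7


Using Cramer's rule. Expand each determinant along the first row.
D  = 1*[(-4)*(-3) - (-2)*(-3)] - 3*[1*(-3) - (-2)*(-1)] + (-1)*[1*(-3) - (-4)*(-1)]
  = 1*(6) - 3*(-5) + (-1)*(-7) = 28
Dx = 11*[(-4)*(-3) - (-2)*(-3)] - 3*[(-23)*(-3) - (-2)*(-7)] + (-1)*[(-23)*(-3) - (-4)*(-7)]
  = 11*(6) - 3*(55) + (-1)*(41) = -140
Dy = 1*[(-23)*(-3) - (-2)*(-7)] - 11*[1*(-3) - (-2)*(-1)] + (-1)*[1*(-7) - (-23)*(-1)]
  = 1*(55) - 11*(-5) + (-1)*(-30) = 140
Dz = 1*[(-4)*(-7) - (-23)*(-3)] - 3*[1*(-7) - (-23)*(-1)] + 11*[1*(-3) - (-4)*(-1)]
  = 1*(-41) - 3*(-30) + 11*(-7) = -28
x = Dx/D = -140/28 = -5, y = Dy/D = 140/28 = 5, z = Dz/D = -28/28 = -1
Check eq1: (1)(-5) + (3)(5) + (-1)(-1) = 11 = 11 ✓
Check eq2: (1)(-5) + (-4)(5) + (-2)(-1) = -23 = -23 ✓
Check eq3: (-1)(-5) + (-3)(5) + (-3)(-1) = -7 = -7 ✓

x = -5, y = 5, z = -1


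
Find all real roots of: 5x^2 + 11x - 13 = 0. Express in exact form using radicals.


Using the quadratic formula: x = (-b ± sqrt(b^2 - 4ac)) / (2a)
Here a = 5, b = 11, c = -13
Discriminant = b^2 - 4ac = 11^2 - 4(5)(-13) = 121 + 260 = 381
Since discriminant = 381 > 0, there are two real roots.
x = (-11 ± sqrt(381)) / 10
Numerically: x ≈ 0.8519 or x ≈ -3.0519

x = (-11 + sqrt(381)) / 10 or x = (-11 - sqrt(381)) / 10


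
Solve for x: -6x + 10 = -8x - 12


Starting with: -6x + 10 = -8x - 12
Move all x terms to left: (-6 + 8)x = -12 - 10
Simplify: 2x = -22
Divide both sides by 2: x = -11

x = -11


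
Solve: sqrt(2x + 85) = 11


Square both sides: 2x + 85 = 11^2 = 121
2x = 121 - 85 = 36
x = 18
Check: sqrt(2*18 + 85) = sqrt(121) = 11 ✓

x = 18


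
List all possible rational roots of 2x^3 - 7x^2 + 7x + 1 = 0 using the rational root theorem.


Rational root theorem: possible roots are ±p/q where:
  p divides the constant term (1): p ∈ {1}
  q divides the leading coefficient (2): q ∈ {1, 2}

All possible rational roots: -1, -1/2, 1/2, 1

-1, -1/2, 1/2, 1


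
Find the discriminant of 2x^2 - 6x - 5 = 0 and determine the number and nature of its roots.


For ax^2 + bx + c = 0, discriminant D = b^2 - 4ac
Here a = 2, b = -6, c = -5
D = (-6)^2 - 4(2)(-5) = 36 + 40 = 76

D = 76 > 0 but not a perfect square
The equation has 2 distinct real irrational roots.

Discriminant = 76, 2 distinct real irrational roots


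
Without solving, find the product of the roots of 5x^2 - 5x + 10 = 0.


By Vieta's formulas for ax^2 + bx + c = 0:
  Sum of roots = -b/a
  Product of roots = c/a

Here a = 5, b = -5, c = 10
Sum = -(-5)/5 = 1
Product = 10/5 = 2

Product = 2


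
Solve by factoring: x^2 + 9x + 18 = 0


We need two numbers that multiply to 18 and add to 9.
Those numbers are 3 and 6 (since 3 * 6 = 18 and 3 + 6 = 9).
So x^2 + 9x + 18 = (x + 3)(x + 6) = 0
Setting each factor to zero: x = -3 or x = -6

x = -6, x = -3


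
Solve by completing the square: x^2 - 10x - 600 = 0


Start: x^2 - 10x - 600 = 0
Move constant: x^2 - 10x = 600
Half of -10 is -5, squared is 25
Add 25 to both sides: x^2 - 10x + 25 = 625
(x - 5)^2 = 625
x - 5 = ±25
x = 5 + 25 = 30 or x = 5 - 25 = -20

x = -20, x = 30


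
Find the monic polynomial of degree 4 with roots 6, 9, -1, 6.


A monic polynomial with roots 6, 9, -1, 6 is:
p(x) = (x - 6)(x - 9)(x + 1)(x - 6)
After multiplying by (x - 6): x - 6
After multiplying by (x - 9): x^2 - 15x + 54
After multiplying by (x + 1): x^3 - 14x^2 + 39x + 54
After multiplying by (x - 6): x^4 - 20x^3 + 123x^2 - 180x - 324

x^4 - 20x^3 + 123x^2 - 180x - 324


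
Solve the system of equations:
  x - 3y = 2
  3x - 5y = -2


Using Cramer's rule:
Determinant D = (1)(-5) - (3)(-3) = -5 + 9 = 4
Dx = (2)(-5) - (-2)(-3) = -10 - 6 = -16
Dy = (1)(-2) - (3)(2) = -2 - 6 = -8
x = Dx/D = -16/4 = -4
y = Dy/D = -8/4 = -2

x = -4, y = -2


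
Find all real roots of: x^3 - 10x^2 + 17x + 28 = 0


Let p(x) = x^3 - 10x^2 + 17x + 28. By the rational root theorem (leading coefficient 1), any rational root is an integer divisor of 28: try ±1, ±2, ... in turn.
Test x = 1: value = 36 ≠ 0.
Test x = -1: value = 0 ✓, so (x + 1) is a factor.
Synthetic division by (x + 1): bring down 1; 1(-1) - 10 = -11; (-11)(-1) + 17 = 28; 28(-1) + 28 = 0 → quotient x^2 - 11x + 28, remainder 0.
Solve the quadratic x^2 - 11x + 28 = 0: discriminant = (-11)^2 - 4(1)(28) = 121 - 112 = 9.
sqrt(9) = 3, so x = (11 ± 3)/2: x = 7 or x = 4.

x = -1, x = 4, x = 7


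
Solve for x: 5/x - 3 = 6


Subtract -3 from both sides: 5/x = 9
Multiply both sides by x: 5 = 9 * x
Divide by 9: x = 5/9

x = 5/9


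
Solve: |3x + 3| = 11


An absolute value equation |expr| = 11 gives two cases:
Case 1: 3x + 3 = 11
  3x = 8, so x = 8/3
Case 2: 3x + 3 = -11
  3x = -14, so x = -14/3

x = -14/3, x = 8/3


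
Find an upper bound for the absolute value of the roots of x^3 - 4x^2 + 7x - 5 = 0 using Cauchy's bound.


Cauchy's bound: all roots r satisfy |r| <= 1 + max(|a_i/a_n|) for i = 0,...,n-1
where a_n is the leading coefficient.

Coefficients: [1, -4, 7, -5]
Leading coefficient a_n = 1
Ratios |a_i/a_n|: 4, 7, 5
Maximum ratio: 7
Cauchy's bound: |r| <= 1 + 7 = 8

Upper bound = 8


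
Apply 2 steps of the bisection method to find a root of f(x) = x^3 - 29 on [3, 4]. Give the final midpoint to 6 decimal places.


f(x) = x^3 - 29
f(3) = -2 < 0
f(4) = 35 > 0

Step 1: midpoint = (3.000000 + 4.000000)/2 = 3.500000
  f(3.500000) = 13.875000
  f(mid) > 0, so root is in [3.000000, 3.500000]

Step 2: midpoint = (3.000000 + 3.500000)/2 = 3.250000
  f(3.250000) = 5.328125
  f(mid) > 0, so root is in [3.000000, 3.250000]

midpoint = 3.250000


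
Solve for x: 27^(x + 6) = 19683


Express both sides with the same base.
19683 = 27^3
Since the bases match, equate exponents: x + 6 = 3
So x = 3 - (6) = -3

x = -3


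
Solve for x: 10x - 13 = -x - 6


Starting with: 10x - 13 = -x - 6
Move all x terms to left: (10 + 1)x = -6 + 13
Simplify: 11x = 7
Divide both sides by 11: x = 7/11

x = 7/11


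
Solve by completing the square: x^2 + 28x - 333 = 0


Start: x^2 + 28x - 333 = 0
Move constant: x^2 + 28x = 333
Half of 28 is 14, squared is 196
Add 196 to both sides: x^2 + 28x + 196 = 529
(x + 14)^2 = 529
x + 14 = ±23
x = -14 + 23 = 9 or x = -14 - 23 = -37

x = -37, x = 9


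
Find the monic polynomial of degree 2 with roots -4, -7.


A monic polynomial with roots -4, -7 is:
p(x) = (x + 4)(x + 7)
After multiplying by (x + 4): x + 4
After multiplying by (x + 7): x^2 + 11x + 28

x^2 + 11x + 28


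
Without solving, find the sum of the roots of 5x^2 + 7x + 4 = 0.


By Vieta's formulas for ax^2 + bx + c = 0:
  Sum of roots = -b/a
  Product of roots = c/a

Here a = 5, b = 7, c = 4
Sum = -(7)/5 = -7/5
Product = 4/5 = 4/5

Sum = -7/5


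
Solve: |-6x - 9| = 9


An absolute value equation |expr| = 9 gives two cases:
Case 1: -6x - 9 = 9
  -6x = 18, so x = -3
Case 2: -6x - 9 = -9
  -6x = 0, so x = 0

x = -3, x = 0


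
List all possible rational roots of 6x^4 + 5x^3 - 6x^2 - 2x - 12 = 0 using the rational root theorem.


Rational root theorem: possible roots are ±p/q where:
  p divides the constant term (-12): p ∈ {1, 2, 3, 4, 6, 12}
  q divides the leading coefficient (6): q ∈ {1, 2, 3, 6}

All possible rational roots: -12, -6, -4, -3, -2, -3/2, -4/3, -1, -2/3, -1/2, -1/3, -1/6, 1/6, 1/3, 1/2, 2/3, 1, 4/3, 3/2, 2, 3, 4, 6, 12

-12, -6, -4, -3, -2, -3/2, -4/3, -1, -2/3, -1/2, -1/3, -1/6, 1/6, 1/3, 1/2, 2/3, 1, 4/3, 3/2, 2, 3, 4, 6, 12


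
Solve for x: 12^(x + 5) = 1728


Express both sides with the same base.
1728 = 12^3
Since the bases match, equate exponents: x + 5 = 3
So x = 3 - (5) = -2

x = -2


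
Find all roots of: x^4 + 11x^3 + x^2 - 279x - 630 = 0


Let p(x) = x^4 + 11x^3 + x^2 - 279x - 630. By the rational root theorem (leading coefficient 1), any rational root is an integer divisor of 630: try ±1, ±2, ... in turn.
Test x = 1: value = -896 ≠ 0.
Test x = -1: value = -360 ≠ 0.
Test x = 2: value = -1080 ≠ 0.
Test x = -2: value = -140 ≠ 0.
Test x = 3: value = -1080 ≠ 0.
Test x = -3: value = 0 ✓, so (x + 3) is a factor.
Synthetic division by (x + 3): bring down 1; 1(-3) + 11 = 8; 8(-3) + 1 = -23; (-23)(-3) - 279 = -210; (-210)(-3) - 630 = 0 → quotient x^3 + 8x^2 - 23x - 210, remainder 0.
Continue with the quotient x^3 + 8x^2 - 23x - 210 (candidates must divide 210; re-test x = -3 first in case it repeats).
Test x = -3: value = -96 ≠ 0.
Test x = 5: value = 0 ✓, so (x - 5) is a factor.
Synthetic division by (x - 5): bring down 1; 1(5) + 8 = 13; 13(5) - 23 = 42; 42(5) - 210 = 0 → quotient x^2 + 13x + 42, remainder 0.
Solve the quadratic x^2 + 13x + 42 = 0: discriminant = 13^2 - 4(1)(42) = 169 - 168 = 1.
sqrt(1) = 1, so x = (-13 ± 1)/2: x = -6 or x = -7.
Collecting all roots found:

x = -7, x = -6, x = -3, x = 5


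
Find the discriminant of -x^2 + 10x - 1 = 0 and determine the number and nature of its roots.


For ax^2 + bx + c = 0, discriminant D = b^2 - 4ac
Here a = -1, b = 10, c = -1
D = (10)^2 - 4(-1)(-1) = 100 - 4 = 96

D = 96 > 0 but not a perfect square
The equation has 2 distinct real irrational roots.

Discriminant = 96, 2 distinct real irrational roots


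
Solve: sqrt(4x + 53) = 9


Square both sides: 4x + 53 = 9^2 = 81
4x = 81 - 53 = 28
x = 7
Check: sqrt(4*7 + 53) = sqrt(81) = 9 ✓

x = 7


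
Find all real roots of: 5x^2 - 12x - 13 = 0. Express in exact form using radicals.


Using the quadratic formula: x = (-b ± sqrt(b^2 - 4ac)) / (2a)
Here a = 5, b = -12, c = -13
Discriminant = b^2 - 4ac = (-12)^2 - 4(5)(-13) = 144 + 260 = 404
Since discriminant = 404 > 0, there are two real roots.
x = (12 ± 2*sqrt(101)) / 10
Simplifying: x = (6 ± sqrt(101)) / 5
Numerically: x ≈ 3.2100 or x ≈ -0.8100

x = (6 + sqrt(101)) / 5 or x = (6 - sqrt(101)) / 5


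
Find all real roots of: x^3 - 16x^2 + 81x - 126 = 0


Let p(x) = x^3 - 16x^2 + 81x - 126. By the rational root theorem (leading coefficient 1), any rational root is an integer divisor of 126: try ±1, ±2, ... in turn.
Test x = 1: value = -60 ≠ 0.
Test x = -1: value = -224 ≠ 0.
Test x = 2: value = -20 ≠ 0.
Test x = -2: value = -360 ≠ 0.
Test x = 3: value = 0 ✓, so (x - 3) is a factor.
Synthetic division by (x - 3): bring down 1; 1(3) - 16 = -13; (-13)(3) + 81 = 42; 42(3) - 126 = 0 → quotient x^2 - 13x + 42, remainder 0.
Solve the quadratic x^2 - 13x + 42 = 0: discriminant = (-13)^2 - 4(1)(42) = 169 - 168 = 1.
sqrt(1) = 1, so x = (13 ± 1)/2: x = 7 or x = 6.

x = 3, x = 6, x = 7


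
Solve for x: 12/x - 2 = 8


Subtract -2 from both sides: 12/x = 10
Multiply both sides by x: 12 = 10 * x
Divide by 10: x = 6/5

x = 6/5


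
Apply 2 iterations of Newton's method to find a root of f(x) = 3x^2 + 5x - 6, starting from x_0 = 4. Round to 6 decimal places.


Newton's method: x_(n+1) = x_n - f(x_n)/f'(x_n)
f(x) = 3x^2 + 5x - 6
f'(x) = 6x + 5

Iteration 1:
  f(4.000000) = 62.000000
  f'(4.000000) = 29.000000
  x_1 = 4.000000 - (62.000000)/(29.000000) = 1.862069

Iteration 2:
  f(1.862069) = 13.712247
  f'(1.862069) = 16.172414
  x_2 = 1.862069 - (13.712247)/(16.172414) = 1.014190

x_2 = 1.014190


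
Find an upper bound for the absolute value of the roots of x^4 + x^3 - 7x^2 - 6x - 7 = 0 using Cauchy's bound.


Cauchy's bound: all roots r satisfy |r| <= 1 + max(|a_i/a_n|) for i = 0,...,n-1
where a_n is the leading coefficient.

Coefficients: [1, 1, -7, -6, -7]
Leading coefficient a_n = 1
Ratios |a_i/a_n|: 1, 7, 6, 7
Maximum ratio: 7
Cauchy's bound: |r| <= 1 + 7 = 8

Upper bound = 8


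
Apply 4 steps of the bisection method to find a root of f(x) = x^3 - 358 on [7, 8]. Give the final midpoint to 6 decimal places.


f(x) = x^3 - 358
f(7) = -15 < 0
f(8) = 154 > 0

Step 1: midpoint = (7.000000 + 8.000000)/2 = 7.500000
  f(7.500000) = 63.875000
  f(mid) > 0, so root is in [7.000000, 7.500000]

Step 2: midpoint = (7.000000 + 7.500000)/2 = 7.250000
  f(7.250000) = 23.078125
  f(mid) > 0, so root is in [7.000000, 7.250000]

Step 3: midpoint = (7.000000 + 7.250000)/2 = 7.125000
  f(7.125000) = 3.705078
  f(mid) > 0, so root is in [7.000000, 7.125000]

Step 4: midpoint = (7.000000 + 7.125000)/2 = 7.062500
  f(7.062500) = -5.730225
  f(mid) < 0, so root is in [7.062500, 7.125000]

midpoint = 7.062500


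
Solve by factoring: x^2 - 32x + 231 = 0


We need two numbers that multiply to 231 and add to -32.
Those numbers are -21 and -11 (since (-21) * (-11) = 231 and (-21) + (-11) = -32).
So x^2 - 32x + 231 = (x - 21)(x - 11) = 0
Setting each factor to zero: x = 21 or x = 11

x = 11, x = 21


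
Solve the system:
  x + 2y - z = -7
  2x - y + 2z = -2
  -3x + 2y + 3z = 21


Using Cramer's rule. Expand each determinant along the first row.
D  = 1*[(-1)*3 - 2*2] - 2*[2*3 - 2*(-3)] + (-1)*[2*2 - (-1)*(-3)]
  = 1*(-7) - 2*(12) + (-1)*(1) = -32
Dx = (-7)*[(-1)*3 - 2*2] - 2*[(-2)*3 - 2*21] + (-1)*[(-2)*2 - (-1)*21]
  = (-7)*(-7) - 2*(-48) + (-1)*(17) = 128
Dy = 1*[(-2)*3 - 2*21] - (-7)*[2*3 - 2*(-3)] + (-1)*[2*21 - (-2)*(-3)]
  = 1*(-48) - (-7)*(12) + (-1)*(36) = 0
Dz = 1*[(-1)*21 - (-2)*2] - 2*[2*21 - (-2)*(-3)] + (-7)*[2*2 - (-1)*(-3)]
  = 1*(-17) - 2*(36) + (-7)*(1) = -96
x = Dx/D = 128/-32 = -4, y = Dy/D = 0/-32 = 0, z = Dz/D = -96/-32 = 3
Check eq1: (1)(-4) + (2)(0) + (-1)(3) = -7 = -7 ✓
Check eq2: (2)(-4) + (-1)(0) + (2)(3) = -2 = -2 ✓
Check eq3: (-3)(-4) + (2)(0) + (3)(3) = 21 = 21 ✓

x = -4, y = 0, z = 3


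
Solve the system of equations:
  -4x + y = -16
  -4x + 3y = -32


Using Cramer's rule:
Determinant D = (-4)(3) - (-4)(1) = -12 + 4 = -8
Dx = (-16)(3) - (-32)(1) = -48 + 32 = -16
Dy = (-4)(-32) - (-4)(-16) = 128 - 64 = 64
x = Dx/D = -16/-8 = 2
y = Dy/D = 64/-8 = -8

x = 2, y = -8


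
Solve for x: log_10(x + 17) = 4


Convert to exponential form: x + 17 = 10^4 = 10000
x = 10000 - 17 = 9983
Check: log_10(9983 + 17) = log_10(10000) = log_10(10000) = 4 ✓

x = 9983


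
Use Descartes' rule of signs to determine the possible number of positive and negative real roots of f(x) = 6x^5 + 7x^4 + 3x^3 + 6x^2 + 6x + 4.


Descartes' rule of signs:

For positive roots, count sign changes in f(x) = 6x^5 + 7x^4 + 3x^3 + 6x^2 + 6x + 4:
Signs of coefficients: +, +, +, +, +, +
Number of sign changes: 0
Possible positive real roots: 0

For negative roots, examine f(-x) = -6x^5 + 7x^4 - 3x^3 + 6x^2 - 6x + 4:
Signs of coefficients: -, +, -, +, -, +
Number of sign changes: 5
Possible negative real roots: 5, 3, 1

Positive roots: 0; Negative roots: 5 or 3 or 1


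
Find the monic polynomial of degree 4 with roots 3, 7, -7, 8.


A monic polynomial with roots 3, 7, -7, 8 is:
p(x) = (x - 3)(x - 7)(x + 7)(x - 8)
After multiplying by (x - 3): x - 3
After multiplying by (x - 7): x^2 - 10x + 21
After multiplying by (x + 7): x^3 - 3x^2 - 49x + 147
After multiplying by (x - 8): x^4 - 11x^3 - 25x^2 + 539x - 1176

x^4 - 11x^3 - 25x^2 + 539x - 1176


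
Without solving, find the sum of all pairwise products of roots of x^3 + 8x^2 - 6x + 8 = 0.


By Vieta's formulas for x^3 + bx^2 + cx + d = 0:
  r1 + r2 + r3 = -b/a = -8
  r1*r2 + r1*r3 + r2*r3 = c/a = -6
  r1*r2*r3 = -d/a = -8


Sum of pairwise products = -6


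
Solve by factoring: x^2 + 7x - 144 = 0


We need two numbers that multiply to -144 and add to 7.
Those numbers are 16 and -9 (since 16 * (-9) = -144 and 16 + (-9) = 7).
So x^2 + 7x - 144 = (x + 16)(x - 9) = 0
Setting each factor to zero: x = -16 or x = 9

x = -16, x = 9


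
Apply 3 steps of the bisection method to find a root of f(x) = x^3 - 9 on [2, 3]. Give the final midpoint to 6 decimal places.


f(x) = x^3 - 9
f(2) = -1 < 0
f(3) = 18 > 0

Step 1: midpoint = (2.000000 + 3.000000)/2 = 2.500000
  f(2.500000) = 6.625000
  f(mid) > 0, so root is in [2.000000, 2.500000]

Step 2: midpoint = (2.000000 + 2.500000)/2 = 2.250000
  f(2.250000) = 2.390625
  f(mid) > 0, so root is in [2.000000, 2.250000]

Step 3: midpoint = (2.000000 + 2.250000)/2 = 2.125000
  f(2.125000) = 0.595703
  f(mid) > 0, so root is in [2.000000, 2.125000]

midpoint = 2.125000


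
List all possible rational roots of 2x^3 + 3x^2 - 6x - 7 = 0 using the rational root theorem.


Rational root theorem: possible roots are ±p/q where:
  p divides the constant term (-7): p ∈ {1, 7}
  q divides the leading coefficient (2): q ∈ {1, 2}

All possible rational roots: -7, -7/2, -1, -1/2, 1/2, 1, 7/2, 7

-7, -7/2, -1, -1/2, 1/2, 1, 7/2, 7


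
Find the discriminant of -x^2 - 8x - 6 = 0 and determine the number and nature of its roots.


For ax^2 + bx + c = 0, discriminant D = b^2 - 4ac
Here a = -1, b = -8, c = -6
D = (-8)^2 - 4(-1)(-6) = 64 - 24 = 40

D = 40 > 0 but not a perfect square
The equation has 2 distinct real irrational roots.

Discriminant = 40, 2 distinct real irrational roots


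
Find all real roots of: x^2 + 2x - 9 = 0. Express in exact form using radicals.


Using the quadratic formula: x = (-b ± sqrt(b^2 - 4ac)) / (2a)
Here a = 1, b = 2, c = -9
Discriminant = b^2 - 4ac = 2^2 - 4(1)(-9) = 4 + 36 = 40
Since discriminant = 40 > 0, there are two real roots.
x = (-2 ± 2*sqrt(10)) / 2
Simplifying: x = -1 ± sqrt(10)
Numerically: x ≈ 2.1623 or x ≈ -4.1623

x = -1 + sqrt(10) or x = -1 - sqrt(10)


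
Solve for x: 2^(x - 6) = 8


Express both sides with the same base.
8 = 2^3
Since the bases match, equate exponents: x - 6 = 3
So x = 3 - (-6) = 9

x = 9


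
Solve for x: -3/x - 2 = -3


Subtract -2 from both sides: -3/x = -1
Multiply both sides by x: -3 = -1 * x
Divide by -1: x = 3

x = 3


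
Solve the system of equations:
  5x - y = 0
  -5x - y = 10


Using Cramer's rule:
Determinant D = (5)(-1) - (-5)(-1) = -5 - 5 = -10
Dx = (0)(-1) - (10)(-1) = 0 + 10 = 10
Dy = (5)(10) - (-5)(0) = 50 - 0 = 50
x = Dx/D = 10/-10 = -1
y = Dy/D = 50/-10 = -5

x = -1, y = -5


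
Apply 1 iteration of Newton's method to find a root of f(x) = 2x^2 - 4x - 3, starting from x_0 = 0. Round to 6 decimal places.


Newton's method: x_(n+1) = x_n - f(x_n)/f'(x_n)
f(x) = 2x^2 - 4x - 3
f'(x) = 4x - 4

Iteration 1:
  f(0.000000) = -3.000000
  f'(0.000000) = -4.000000
  x_1 = 0.000000 - (-3.000000)/(-4.000000) = -0.750000

x_1 = -0.750000


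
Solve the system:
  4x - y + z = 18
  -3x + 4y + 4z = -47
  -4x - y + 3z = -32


Using Cramer's rule. Expand each determinant along the first row.
D  = 4*[4*3 - 4*(-1)] - (-1)*[(-3)*3 - 4*(-4)] + 1*[(-3)*(-1) - 4*(-4)]
  = 4*(16) - (-1)*(7) + 1*(19) = 90
Dx = 18*[4*3 - 4*(-1)] - (-1)*[(-47)*3 - 4*(-32)] + 1*[(-47)*(-1) - 4*(-32)]
  = 18*(16) - (-1)*(-13) + 1*(175) = 450
Dy = 4*[(-47)*3 - 4*(-32)] - 18*[(-3)*3 - 4*(-4)] + 1*[(-3)*(-32) - (-47)*(-4)]
  = 4*(-13) - 18*(7) + 1*(-92) = -270
Dz = 4*[4*(-32) - (-47)*(-1)] - (-1)*[(-3)*(-32) - (-47)*(-4)] + 18*[(-3)*(-1) - 4*(-4)]
  = 4*(-175) - (-1)*(-92) + 18*(19) = -450
x = Dx/D = 450/90 = 5, y = Dy/D = -270/90 = -3, z = Dz/D = -450/90 = -5
Check eq1: (4)(5) + (-1)(-3) + (1)(-5) = 18 = 18 ✓
Check eq2: (-3)(5) + (4)(-3) + (4)(-5) = -47 = -47 ✓
Check eq3: (-4)(5) + (-1)(-3) + (3)(-5) = -32 = -32 ✓

x = 5, y = -3, z = -5


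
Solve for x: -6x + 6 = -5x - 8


Starting with: -6x + 6 = -5x - 8
Move all x terms to left: (-6 + 5)x = -8 - 6
Simplify: -x = -14
Divide both sides by -1: x = 14

x = 14


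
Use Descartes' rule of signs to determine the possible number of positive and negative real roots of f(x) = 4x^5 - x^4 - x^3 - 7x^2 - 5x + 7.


Descartes' rule of signs:

For positive roots, count sign changes in f(x) = 4x^5 - x^4 - x^3 - 7x^2 - 5x + 7:
Signs of coefficients: +, -, -, -, -, +
Number of sign changes: 2
Possible positive real roots: 2, 0

For negative roots, examine f(-x) = -4x^5 - x^4 + x^3 - 7x^2 + 5x + 7:
Signs of coefficients: -, -, +, -, +, +
Number of sign changes: 3
Possible negative real roots: 3, 1

Positive roots: 2 or 0; Negative roots: 3 or 1


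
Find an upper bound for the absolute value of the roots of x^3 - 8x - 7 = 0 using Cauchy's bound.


Cauchy's bound: all roots r satisfy |r| <= 1 + max(|a_i/a_n|) for i = 0,...,n-1
where a_n is the leading coefficient.

Coefficients: [1, 0, -8, -7]
Leading coefficient a_n = 1
Ratios |a_i/a_n|: 0, 8, 7
Maximum ratio: 8
Cauchy's bound: |r| <= 1 + 8 = 9

Upper bound = 9


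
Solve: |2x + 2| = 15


An absolute value equation |expr| = 15 gives two cases:
Case 1: 2x + 2 = 15
  2x = 13, so x = 13/2
Case 2: 2x + 2 = -15
  2x = -17, so x = -17/2

x = -17/2, x = 13/2


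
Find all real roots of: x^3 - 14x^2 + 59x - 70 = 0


Let p(x) = x^3 - 14x^2 + 59x - 70. By the rational root theorem (leading coefficient 1), any rational root is an integer divisor of 70: try ±1, ±2, ... in turn.
Test x = 1: value = -24 ≠ 0.
Test x = -1: value = -144 ≠ 0.
Test x = 2: value = 0 ✓, so (x - 2) is a factor.
Synthetic division by (x - 2): bring down 1; 1(2) - 14 = -12; (-12)(2) + 59 = 35; 35(2) - 70 = 0 → quotient x^2 - 12x + 35, remainder 0.
Solve the quadratic x^2 - 12x + 35 = 0: discriminant = (-12)^2 - 4(1)(35) = 144 - 140 = 4.
sqrt(4) = 2, so x = (12 ± 2)/2: x = 7 or x = 5.

x = 2, x = 5, x = 7


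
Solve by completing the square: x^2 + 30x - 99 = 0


Start: x^2 + 30x - 99 = 0
Move constant: x^2 + 30x = 99
Half of 30 is 15, squared is 225
Add 225 to both sides: x^2 + 30x + 225 = 324
(x + 15)^2 = 324
x + 15 = ±18
x = -15 + 18 = 3 or x = -15 - 18 = -33

x = -33, x = 3


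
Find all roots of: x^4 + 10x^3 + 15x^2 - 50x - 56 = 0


Let p(x) = x^4 + 10x^3 + 15x^2 - 50x - 56. By the rational root theorem (leading coefficient 1), any rational root is an integer divisor of 56: try ±1, ±2, ... in turn.
Test x = 1: value = -80 ≠ 0.
Test x = -1: value = 0 ✓, so (x + 1) is a factor.
Synthetic division by (x + 1): bring down 1; 1(-1) + 10 = 9; 9(-1) + 15 = 6; 6(-1) - 50 = -56; (-56)(-1) - 56 = 0 → quotient x^3 + 9x^2 + 6x - 56, remainder 0.
Continue with the quotient x^3 + 9x^2 + 6x - 56 (candidates must divide 56; re-test x = -1 first in case it repeats).
Test x = -1: value = -54 ≠ 0.
Test x = 2: value = 0 ✓, so (x - 2) is a factor.
Synthetic division by (x - 2): bring down 1; 1(2) + 9 = 11; 11(2) + 6 = 28; 28(2) - 56 = 0 → quotient x^2 + 11x + 28, remainder 0.
Solve the quadratic x^2 + 11x + 28 = 0: discriminant = 11^2 - 4(1)(28) = 121 - 112 = 9.
sqrt(9) = 3, so x = (-11 ± 3)/2: x = -4 or x = -7.
Collecting all roots found:

x = -7, x = -4, x = -1, x = 2


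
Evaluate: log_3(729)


We need the exponent such that 3^? = 729
3^6 = 729
Therefore log_3(729) = 6

6


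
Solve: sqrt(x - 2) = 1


Square both sides: x - 2 = 1^2 = 1
x = 1 + 2 = 3
x = 3
Check: sqrt(1*3 - 2) = sqrt(1) = 1 ✓

x = 3


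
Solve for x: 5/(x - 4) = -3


Multiply both sides by (x - 4): 5 = -3(x - 4)
Distribute: 5 = -3x + 12
-3x = 5 - 12 = -7
x = 7/3

x = 7/3


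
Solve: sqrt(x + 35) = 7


Square both sides: x + 35 = 7^2 = 49
x = 49 - 35 = 14
x = 14
Check: sqrt(1*14 + 35) = sqrt(49) = 7 ✓

x = 14


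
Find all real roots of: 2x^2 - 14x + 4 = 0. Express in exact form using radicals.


Using the quadratic formula: x = (-b ± sqrt(b^2 - 4ac)) / (2a)
Here a = 2, b = -14, c = 4
Discriminant = b^2 - 4ac = (-14)^2 - 4(2)(4) = 196 - 32 = 164
Since discriminant = 164 > 0, there are two real roots.
x = (14 ± 2*sqrt(41)) / 4
Simplifying: x = (7 ± sqrt(41)) / 2
Numerically: x ≈ 6.7016 or x ≈ 0.2984

x = (7 + sqrt(41)) / 2 or x = (7 - sqrt(41)) / 2


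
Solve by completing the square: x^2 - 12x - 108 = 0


Start: x^2 - 12x - 108 = 0
Move constant: x^2 - 12x = 108
Half of -12 is -6, squared is 36
Add 36 to both sides: x^2 - 12x + 36 = 144
(x - 6)^2 = 144
x - 6 = ±12
x = 6 + 12 = 18 or x = 6 - 12 = -6

x = -6, x = 18


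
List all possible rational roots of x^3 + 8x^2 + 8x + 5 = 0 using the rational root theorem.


Rational root theorem: possible roots are ±p/q where:
  p divides the constant term (5): p ∈ {1, 5}
  q divides the leading coefficient (1): q ∈ {1}

All possible rational roots: -5, -1, 1, 5

-5, -1, 1, 5


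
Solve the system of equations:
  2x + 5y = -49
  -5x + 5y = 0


Using Cramer's rule:
Determinant D = (2)(5) - (-5)(5) = 10 + 25 = 35
Dx = (-49)(5) - (0)(5) = -245 - 0 = -245
Dy = (2)(0) - (-5)(-49) = 0 - 245 = -245
x = Dx/D = -245/35 = -7
y = Dy/D = -245/35 = -7

x = -7, y = -7


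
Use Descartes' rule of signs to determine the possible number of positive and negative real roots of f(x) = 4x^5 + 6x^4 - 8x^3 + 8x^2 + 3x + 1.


Descartes' rule of signs:

For positive roots, count sign changes in f(x) = 4x^5 + 6x^4 - 8x^3 + 8x^2 + 3x + 1:
Signs of coefficients: +, +, -, +, +, +
Number of sign changes: 2
Possible positive real roots: 2, 0

For negative roots, examine f(-x) = -4x^5 + 6x^4 + 8x^3 + 8x^2 - 3x + 1:
Signs of coefficients: -, +, +, +, -, +
Number of sign changes: 3
Possible negative real roots: 3, 1

Positive roots: 2 or 0; Negative roots: 3 or 1


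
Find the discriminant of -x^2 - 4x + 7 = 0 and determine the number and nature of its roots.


For ax^2 + bx + c = 0, discriminant D = b^2 - 4ac
Here a = -1, b = -4, c = 7
D = (-4)^2 - 4(-1)(7) = 16 + 28 = 44

D = 44 > 0 but not a perfect square
The equation has 2 distinct real irrational roots.

Discriminant = 44, 2 distinct real irrational roots


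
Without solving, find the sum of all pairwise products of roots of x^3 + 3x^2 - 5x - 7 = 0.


By Vieta's formulas for x^3 + bx^2 + cx + d = 0:
  r1 + r2 + r3 = -b/a = -3
  r1*r2 + r1*r3 + r2*r3 = c/a = -5
  r1*r2*r3 = -d/a = 7


Sum of pairwise products = -5


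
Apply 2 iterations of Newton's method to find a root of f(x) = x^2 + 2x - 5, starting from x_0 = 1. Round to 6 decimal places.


Newton's method: x_(n+1) = x_n - f(x_n)/f'(x_n)
f(x) = x^2 + 2x - 5
f'(x) = 2x + 2

Iteration 1:
  f(1.000000) = -2.000000
  f'(1.000000) = 4.000000
  x_1 = 1.000000 - (-2.000000)/(4.000000) = 1.500000

Iteration 2:
  f(1.500000) = 0.250000
  f'(1.500000) = 5.000000
  x_2 = 1.500000 - (0.250000)/(5.000000) = 1.450000

x_2 = 1.450000


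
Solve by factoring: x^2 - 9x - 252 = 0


We need two numbers that multiply to -252 and add to -9.
Those numbers are -21 and 12 (since (-21) * 12 = -252 and (-21) + 12 = -9).
So x^2 - 9x - 252 = (x - 21)(x + 12) = 0
Setting each factor to zero: x = 21 or x = -12

x = -12, x = 21


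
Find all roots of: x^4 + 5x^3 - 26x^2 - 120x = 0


The constant term is 0, so x = 0 is a root. Factor out x:
  x^3 + 5x^2 - 26x - 120 = 0
Let p(x) = x^3 + 5x^2 - 26x - 120. By the rational root theorem (leading coefficient 1), any rational root is an integer divisor of 120: try ±1, ±2, ... in turn.
Test x = 1: value = -140 ≠ 0.
Test x = -1: value = -90 ≠ 0.
Test x = 2: value = -144 ≠ 0.
Test x = -2: value = -56 ≠ 0.
Test x = 3: value = -126 ≠ 0.
Test x = -3: value = -24 ≠ 0.
Test x = 4: value = -80 ≠ 0.
Test x = -4: value = 0 ✓, so (x + 4) is a factor.
Synthetic division by (x + 4): bring down 1; 1(-4) + 5 = 1; 1(-4) - 26 = -30; (-30)(-4) - 120 = 0 → quotient x^2 + x - 30, remainder 0.
Solve the quadratic x^2 + x - 30 = 0: discriminant = 1^2 - 4(1)(-30) = 1 + 120 = 121.
sqrt(121) = 11, so x = (-1 ± 11)/2: x = 5 or x = -6.
Collecting all roots found:

x = -6, x = -4, x = 0, x = 5


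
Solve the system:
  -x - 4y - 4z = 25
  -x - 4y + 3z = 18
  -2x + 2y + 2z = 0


Using Cramer's rule. Expand each determinant along the first row.
D  = (-1)*[(-4)*2 - 3*2] - (-4)*[(-1)*2 - 3*(-2)] + (-4)*[(-1)*2 - (-4)*(-2)]
  = (-1)*(-14) - (-4)*(4) + (-4)*(-10) = 70
Dx = 25*[(-4)*2 - 3*2] - (-4)*[18*2 - 3*0] + (-4)*[18*2 - (-4)*0]
  = 25*(-14) - (-4)*(36) + (-4)*(36) = -350
Dy = (-1)*[18*2 - 3*0] - 25*[(-1)*2 - 3*(-2)] + (-4)*[(-1)*0 - 18*(-2)]
  = (-1)*(36) - 25*(4) + (-4)*(36) = -280
Dz = (-1)*[(-4)*0 - 18*2] - (-4)*[(-1)*0 - 18*(-2)] + 25*[(-1)*2 - (-4)*(-2)]
  = (-1)*(-36) - (-4)*(36) + 25*(-10) = -70
x = Dx/D = -350/70 = -5, y = Dy/D = -280/70 = -4, z = Dz/D = -70/70 = -1
Check eq1: (-1)(-5) + (-4)(-4) + (-4)(-1) = 25 = 25 ✓
Check eq2: (-1)(-5) + (-4)(-4) + (3)(-1) = 18 = 18 ✓
Check eq3: (-2)(-5) + (2)(-4) + (2)(-1) = 0 = 0 ✓

x = -5, y = -4, z = -1


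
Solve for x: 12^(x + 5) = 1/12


Express both sides with the same base.
1/12 = 12^(-1)
Since the bases match, equate exponents: x + 5 = -1
So x = -1 - (5) = -6

x = -6
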